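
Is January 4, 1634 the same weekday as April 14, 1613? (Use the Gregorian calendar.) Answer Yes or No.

No

From Apr 14, 1613 to Jan 4, 1634 is 7570 days.
7570 mod 7 = 3, so they are different weekdays.
(Apr 14, 1613 is a Sunday; Jan 4, 1634 is a Wednesday.)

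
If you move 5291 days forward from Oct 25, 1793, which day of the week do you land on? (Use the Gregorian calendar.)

First find the weekday of Oct 25, 1793. Doomsday rule: the anchor day for the 1700s is Sunday. For year 93: 93÷12 = 7 r 9, and 9÷4 = 2, so 7+9+2 = 18.
Sunday + 18 ≡ Thursday — that's 1793's doomsday.
In October the doomsday date is Oct 10.
Oct 25 is 15 days after Oct 10; 15 mod 7 = 1, so Thursday + 1 = Friday.
5291 mod 7 = 6, so 5291 days after a Friday is Friday + 6 = Thursday.

Thursday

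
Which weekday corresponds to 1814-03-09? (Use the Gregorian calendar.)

Wednesday

Doomsday rule: the anchor day for the 1800s is Friday. For year 14: 14÷12 = 1 r 2, and 2÷4 = 0, so 1+2+0 = 3.
Friday + 3 ≡ Monday — that's 1814's doomsday.
In March the doomsday date is Mar 14.
Mar 9 is 5 days before Mar 14; 5 mod 7 = 5, so Monday − 5 = Wednesday.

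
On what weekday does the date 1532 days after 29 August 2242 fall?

Sunday

Aug 29, 2242 is a Monday.
1532 mod 7 = 6, so 1532 days after a Monday is Monday + 6 = Sunday.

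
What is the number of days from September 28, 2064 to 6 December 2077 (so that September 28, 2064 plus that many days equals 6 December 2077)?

Sep 28, 2064 → Sep 28, 2065: 365 days.
Sep 28, 2065 → Sep 28, 2066: 365 days.
Sep 28, 2066 → Sep 28, 2067: 365 days.
Sep 28, 2067 → Sep 28, 2068: 366 days (Feb 29, 2068 is in that span).
Sep 28, 2068 → Sep 28, 2069: 365 days.
Sep 28, 2069 → Sep 28, 2070: 365 days.
Sep 28, 2070 → Sep 28, 2071: 365 days.
Sep 28, 2071 → Sep 28, 2072: 366 days (Feb 29, 2072 is in that span).
Sep 28, 2072 → Sep 28, 2073: 365 days.
Sep 28, 2073 → Sep 28, 2074: 365 days.
Sep 28, 2074 → Sep 28, 2075: 365 days.
Sep 28, 2075 → Sep 28, 2076: 366 days (Feb 29, 2076 is in that span).
Sep 28, 2076 → Sep 28, 2077: 365 days.
Sep 28, 2077 → Oct 28, 2077: 30 days (September has 30).
Oct 28, 2077 → Nov 28, 2077: 31 days (October has 31).
Nov 28, 2077 → Dec 6, 2077: 8 days.
Total: 4817 days.

4817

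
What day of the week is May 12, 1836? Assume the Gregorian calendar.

Thursday

Doomsday rule: the anchor day for the 1800s is Friday. For year 36: 36÷12 = 3 r 0, and 0÷4 = 0, so 3+0+0 = 3.
Friday + 3 ≡ Monday — that's 1836's doomsday.
In May the doomsday date is May 9.
May 12 is 3 days after May 9; 3 mod 7 = 3, so Monday + 3 = Thursday.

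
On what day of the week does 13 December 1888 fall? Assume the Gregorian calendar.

Doomsday rule: the anchor day for the 1800s is Friday. For year 88: 88÷12 = 7 r 4, and 4÷4 = 1, so 7+4+1 = 12.
Friday + 12 ≡ Wednesday — that's 1888's doomsday.
In December the doomsday date is Dec 12.
Dec 13 is 1 day after Dec 12; 1 mod 7 = 1, so Wednesday + 1 = Thursday.

Thursday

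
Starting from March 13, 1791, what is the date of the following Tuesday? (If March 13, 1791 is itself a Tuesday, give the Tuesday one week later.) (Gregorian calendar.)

Mar 13, 1791 is a Sunday.
From Sunday to the next Tuesday is 2 days.
Mar 13, 1791 + 2 = Mar 15, 1791.

March 15, 1791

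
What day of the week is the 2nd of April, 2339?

Sunday

Doomsday rule: the anchor day for the 2300s is Wednesday. For year 39: 39÷12 = 3 r 3, and 3÷4 = 0, so 3+3+0 = 6.
Wednesday + 6 ≡ Tuesday — that's 2339's doomsday.
In April the doomsday date is Apr 4.
Apr 2 is 2 days before Apr 4; 2 mod 7 = 2, so Tuesday − 2 = Sunday.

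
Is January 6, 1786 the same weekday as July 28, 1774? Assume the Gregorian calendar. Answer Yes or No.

From Jul 28, 1774 to Jan 6, 1786 is 4180 days.
4180 mod 7 = 1, so they are different weekdays.
(Jul 28, 1774 is a Thursday; Jan 6, 1786 is a Friday.)

No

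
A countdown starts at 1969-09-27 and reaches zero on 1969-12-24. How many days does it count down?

Sep 27, 1969 → Oct 27, 1969: 30 days (September has 30).
Oct 27, 1969 → Nov 27, 1969: 31 days (October has 31).
Nov 27, 1969 → Dec 24, 1969: 27 days.
Total: 88 days.

88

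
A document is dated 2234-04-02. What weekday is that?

Doomsday rule: the anchor day for the 2200s is Friday. For year 34: 34÷12 = 2 r 10, and 10÷4 = 2, so 2+10+2 = 14.
Friday + 14 ≡ Friday — that's 2234's doomsday.
In April the doomsday date is Apr 4.
Apr 2 is 2 days before Apr 4; 2 mod 7 = 2, so Friday − 2 = Wednesday.

Wednesday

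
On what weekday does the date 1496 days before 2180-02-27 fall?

Tuesday

First find the weekday of Feb 27, 2180. Doomsday rule: the anchor day for the 2100s is Sunday. For year 80: 80÷12 = 6 r 8, and 8÷4 = 2, so 6+8+2 = 16.
Sunday + 16 ≡ Tuesday — that's 2180's doomsday.
In February the doomsday date is Feb 29 (2180 is a leap year (divisible by 4)).
Feb 27 is 2 days before Feb 29; 2 mod 7 = 2, so Tuesday − 2 = Sunday.
1496 mod 7 = 5, so 1496 days before a Sunday is Sunday − 5 = Tuesday.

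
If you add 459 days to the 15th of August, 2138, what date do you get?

+365 (one year) → Aug 15, 2139 (94 left).
Aug has 31 days: +17 → Sep 1, 2139 (77 left).
Sep has 30 days: +30 → Oct 1, 2139 (47 left).
Oct has 31 days: +31 → Nov 1, 2139 (16 left).
+16 → Nov 17, 2139.

November 17, 2139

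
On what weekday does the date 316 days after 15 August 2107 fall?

Tuesday

First find the weekday of Aug 15, 2107. Doomsday rule: the anchor day for the 2100s is Sunday. For year 07: 7÷12 = 0 r 7, and 7÷4 = 1, so 0+7+1 = 8.
Sunday + 8 ≡ Monday — that's 2107's doomsday.
In August the doomsday date is Aug 8.
Aug 15 is 7 days after Aug 8; 7 mod 7 = 0, so Monday + 0 = Monday.
316 mod 7 = 1, so 316 days after a Monday is Monday + 1 = Tuesday.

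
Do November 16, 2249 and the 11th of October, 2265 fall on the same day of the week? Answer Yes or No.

From Nov 16, 2249 to Oct 11, 2265 is 5808 days.
5808 mod 7 = 5, so they are different weekdays.
(Nov 16, 2249 is a Friday; Oct 11, 2265 is a Wednesday.)

No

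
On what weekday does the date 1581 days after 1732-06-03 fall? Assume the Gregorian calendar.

Monday

Jun 3, 1732 is a Tuesday.
1581 mod 7 = 6, so 1581 days after a Tuesday is Tuesday + 6 = Monday.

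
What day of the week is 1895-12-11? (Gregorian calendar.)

Doomsday rule: the anchor day for the 1800s is Friday. For year 95: 95÷12 = 7 r 11, and 11÷4 = 2, so 7+11+2 = 20.
Friday + 20 ≡ Thursday — that's 1895's doomsday.
In December the doomsday date is Dec 12.
Dec 11 is 1 day before Dec 12; 1 mod 7 = 1, so Thursday − 1 = Wednesday.

Wednesday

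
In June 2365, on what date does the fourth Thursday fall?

June 1, 2365 is a Tuesday.
The first Thursday is therefore June 3 (2 days later).
The fourth Thursday is 3 + 3×7 = June 24.

June 24, 2365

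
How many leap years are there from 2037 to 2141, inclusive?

Multiples of 4 in [2037,2141]: 26.
Of those, multiples of 100: 1 (not leap unless ÷400).
Multiples of 400: 0.
Leap years = 26 − 1 + 0 = 25.

25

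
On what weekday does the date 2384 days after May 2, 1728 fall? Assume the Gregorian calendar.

First find the weekday of May 2, 1728. Doomsday rule: the anchor day for the 1700s is Sunday. For year 28: 28÷12 = 2 r 4, and 4÷4 = 1, so 2+4+1 = 7.
Sunday + 7 ≡ Sunday — that's 1728's doomsday.
In May the doomsday date is May 9.
May 2 is 7 days before May 9; 7 mod 7 = 0, so Sunday − 0 = Sunday.
2384 mod 7 = 4, so 2384 days after a Sunday is Sunday + 4 = Thursday.

Thursday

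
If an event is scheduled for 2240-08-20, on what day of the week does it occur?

Thursday

Doomsday rule: the anchor day for the 2200s is Friday. For year 40: 40÷12 = 3 r 4, and 4÷4 = 1, so 3+4+1 = 8.
Friday + 8 ≡ Saturday — that's 2240's doomsday.
In August the doomsday date is Aug 8.
Aug 20 is 12 days after Aug 8; 12 mod 7 = 5, so Saturday + 5 = Thursday.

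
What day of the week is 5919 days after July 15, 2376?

Monday

Jul 15, 2376 is a Thursday.
5919 mod 7 = 4, so 5919 days after a Thursday is Thursday + 4 = Monday.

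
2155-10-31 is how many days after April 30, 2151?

1645

Apr 30, 2151 → Apr 30, 2152: 366 days (Feb 29, 2152 is in that span).
Apr 30, 2152 → Apr 30, 2153: 365 days.
Apr 30, 2153 → Apr 30, 2154: 365 days.
Apr 30, 2154 → Apr 30, 2155: 365 days.
Apr 30, 2155 → May 30, 2155: 30 days (April has 30).
May 30, 2155 → Jun 30, 2155: 31 days (May has 31).
Jun 30, 2155 → Jul 30, 2155: 30 days (June has 30).
Jul 30, 2155 → Aug 30, 2155: 31 days (July has 31).
Aug 30, 2155 → Sep 30, 2155: 31 days (August has 31).
Sep 30, 2155 → Oct 30, 2155: 30 days (September has 30).
Oct 30, 2155 → Oct 31, 2155: 1 days.
Total: 1645 days.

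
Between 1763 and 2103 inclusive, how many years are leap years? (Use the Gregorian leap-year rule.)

82

Multiples of 4 in [1763,2103]: 85.
Of those, multiples of 100: 4 (not leap unless ÷400).
Multiples of 400: 1.
Leap years = 85 − 4 + 1 = 82.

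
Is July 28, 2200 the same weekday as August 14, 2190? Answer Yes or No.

No

From Aug 14, 2190 to Jul 28, 2200 is 3635 days.
3635 mod 7 = 2, so they are different weekdays.
(Aug 14, 2190 is a Saturday; Jul 28, 2200 is a Monday.)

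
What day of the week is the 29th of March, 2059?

Doomsday rule: the anchor day for the 2000s is Tuesday. For year 59: 59÷12 = 4 r 11, and 11÷4 = 2, so 4+11+2 = 17.
Tuesday + 17 ≡ Friday — that's 2059's doomsday.
In March the doomsday date is Mar 14.
Mar 29 is 15 days after Mar 14; 15 mod 7 = 1, so Friday + 1 = Saturday.

Saturday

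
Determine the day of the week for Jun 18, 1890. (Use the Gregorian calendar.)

Wednesday

January 1, 1890 is a Wednesday.
Jan 1, 1890 → Feb 1, 1890: 31 days (January has 31).
Feb 1, 1890 → Mar 1, 1890: 28 days (February has 28).
Mar 1, 1890 → Apr 1, 1890: 31 days (March has 31).
Apr 1, 1890 → May 1, 1890: 30 days (April has 30).
May 1, 1890 → Jun 1, 1890: 31 days (May has 31).
Jun 1, 1890 → Jun 18, 1890: 17 days.
Total: 168 days.
168 mod 7 = 0, so Wednesday + 0 = Wednesday.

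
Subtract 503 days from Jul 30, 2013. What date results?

March 14, 2012

−365 (one year) → Jul 30, 2012 (138 left).
−30 → Jun 30, 2012 (end of Jun, 30 days; 108 left).
−30 → May 31, 2012 (end of May, 31 days; 78 left).
−31 → Apr 30, 2012 (end of Apr, 30 days; 47 left).
−30 → Mar 31, 2012 (end of Mar, 31 days; 17 left).
−17 → Mar 14, 2012.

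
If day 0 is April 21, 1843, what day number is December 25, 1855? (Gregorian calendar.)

4631

Apr 21, 1843 → Apr 21, 1844: 366 days (Feb 29, 1844 is in that span).
Apr 21, 1844 → Apr 21, 1845: 365 days.
Apr 21, 1845 → Apr 21, 1846: 365 days.
Apr 21, 1846 → Apr 21, 1847: 365 days.
Apr 21, 1847 → Apr 21, 1848: 366 days (Feb 29, 1848 is in that span).
Apr 21, 1848 → Apr 21, 1849: 365 days.
Apr 21, 1849 → Apr 21, 1850: 365 days.
Apr 21, 1850 → Apr 21, 1851: 365 days.
Apr 21, 1851 → Apr 21, 1852: 366 days (Feb 29, 1852 is in that span).
Apr 21, 1852 → Apr 21, 1853: 365 days.
Apr 21, 1853 → Apr 21, 1854: 365 days.
Apr 21, 1854 → Apr 21, 1855: 365 days.
Apr 21, 1855 → May 21, 1855: 30 days (April has 30).
May 21, 1855 → Jun 21, 1855: 31 days (May has 31).
Jun 21, 1855 → Jul 21, 1855: 30 days (June has 30).
Jul 21, 1855 → Aug 21, 1855: 31 days (July has 31).
Aug 21, 1855 → Sep 21, 1855: 31 days (August has 31).
Sep 21, 1855 → Oct 21, 1855: 30 days (September has 30).
Oct 21, 1855 → Nov 21, 1855: 31 days (October has 31).
Nov 21, 1855 → Dec 21, 1855: 30 days (November has 30).
Dec 21, 1855 → Dec 25, 1855: 4 days.
Total: 4631 days.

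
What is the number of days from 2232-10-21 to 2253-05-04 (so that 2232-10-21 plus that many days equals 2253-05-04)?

Oct 21, 2232 → Oct 21, 2233: 365 days.
Oct 21, 2233 → Oct 21, 2234: 365 days.
Oct 21, 2234 → Oct 21, 2235: 365 days.
Oct 21, 2235 → Oct 21, 2236: 366 days (Feb 29, 2236 is in that span).
Oct 21, 2236 → Oct 21, 2237: 365 days.
Oct 21, 2237 → Oct 21, 2238: 365 days.
Oct 21, 2238 → Oct 21, 2239: 365 days.
Oct 21, 2239 → Oct 21, 2240: 366 days (Feb 29, 2240 is in that span).
Oct 21, 2240 → Oct 21, 2241: 365 days.
Oct 21, 2241 → Oct 21, 2242: 365 days.
Oct 21, 2242 → Oct 21, 2243: 365 days.
Oct 21, 2243 → Oct 21, 2244: 366 days (Feb 29, 2244 is in that span).
Oct 21, 2244 → Oct 21, 2245: 365 days.
Oct 21, 2245 → Oct 21, 2246: 365 days.
Oct 21, 2246 → Oct 21, 2247: 365 days.
Oct 21, 2247 → Oct 21, 2248: 366 days (Feb 29, 2248 is in that span).
Oct 21, 2248 → Oct 21, 2249: 365 days.
Oct 21, 2249 → Oct 21, 2250: 365 days.
Oct 21, 2250 → Oct 21, 2251: 365 days.
Oct 21, 2251 → Oct 21, 2252: 366 days (Feb 29, 2252 is in that span).
Oct 21, 2252 → Nov 21, 2252: 31 days (October has 31).
Nov 21, 2252 → Dec 21, 2252: 30 days (November has 30).
Dec 21, 2252 → Jan 21, 2253: 31 days (December has 31).
Jan 21, 2253 → Feb 21, 2253: 31 days (January has 31).
Feb 21, 2253 → Mar 21, 2253: 28 days (February has 28).
Mar 21, 2253 → Apr 21, 2253: 31 days (March has 31).
Apr 21, 2253 → May 4, 2253: 13 days.
Total: 7500 days.

7500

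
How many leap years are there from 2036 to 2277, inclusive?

59

Multiples of 4 in [2036,2277]: 61.
Of those, multiples of 100: 2 (not leap unless ÷400).
Multiples of 400: 0.
Leap years = 61 − 2 + 0 = 59.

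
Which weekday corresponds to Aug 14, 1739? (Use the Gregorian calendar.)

Friday

Doomsday rule: the anchor day for the 1700s is Sunday. For year 39: 39÷12 = 3 r 3, and 3÷4 = 0, so 3+3+0 = 6.
Sunday + 6 ≡ Saturday — that's 1739's doomsday.
In August the doomsday date is Aug 8.
Aug 14 is 6 days after Aug 8; 6 mod 7 = 6, so Saturday + 6 = Friday.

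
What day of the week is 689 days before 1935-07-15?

First find the weekday of Jul 15, 1935. Doomsday rule: the anchor day for the 1900s is Wednesday. For year 35: 35÷12 = 2 r 11, and 11÷4 = 2, so 2+11+2 = 15.
Wednesday + 15 ≡ Thursday — that's 1935's doomsday.
In July the doomsday date is Jul 11.
Jul 15 is 4 days after Jul 11; 4 mod 7 = 4, so Thursday + 4 = Monday.
689 mod 7 = 3, so 689 days before a Monday is Monday − 3 = Friday.

Friday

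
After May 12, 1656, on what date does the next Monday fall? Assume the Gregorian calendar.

May 12, 1656 is a Friday.
From Friday to the next Monday is 3 days.
May 12, 1656 + 3 = May 15, 1656.

May 15, 1656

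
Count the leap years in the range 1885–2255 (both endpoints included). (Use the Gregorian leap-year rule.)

89

Multiples of 4 in [1885,2255]: 92.
Of those, multiples of 100: 4 (not leap unless ÷400).
Multiples of 400: 1.
Leap years = 92 − 4 + 1 = 89.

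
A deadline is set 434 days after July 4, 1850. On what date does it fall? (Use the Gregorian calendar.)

September 11, 1851

+365 (one year) → Jul 4, 1851 (69 left).
Jul has 31 days: +28 → Aug 1, 1851 (41 left).
Aug has 31 days: +31 → Sep 1, 1851 (10 left).
+10 → Sep 11, 1851.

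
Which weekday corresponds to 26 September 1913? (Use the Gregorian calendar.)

Friday

Doomsday rule: the anchor day for the 1900s is Wednesday. For year 13: 13÷12 = 1 r 1, and 1÷4 = 0, so 1+1+0 = 2.
Wednesday + 2 ≡ Friday — that's 1913's doomsday.
In September the doomsday date is Sep 5.
Sep 26 is 21 days after Sep 5; 21 mod 7 = 0, so Friday + 0 = Friday.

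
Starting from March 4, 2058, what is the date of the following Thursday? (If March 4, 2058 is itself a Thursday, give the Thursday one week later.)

March 7, 2058

Mar 4, 2058 is a Monday.
From Monday to the next Thursday is 3 days.
Mar 4, 2058 + 3 = Mar 7, 2058.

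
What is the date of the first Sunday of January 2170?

January 7, 2170

January 1, 2170 is a Monday.
The first Sunday is therefore January 7 (6 days later).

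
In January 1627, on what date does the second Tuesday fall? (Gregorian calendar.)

January 12, 1627

January 1, 1627 is a Friday.
The first Tuesday is therefore January 5 (4 days later).
The second Tuesday is 5 + 1×7 = January 12.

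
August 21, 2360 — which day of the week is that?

Doomsday rule: the anchor day for the 2300s is Wednesday. For year 60: 60÷12 = 5 r 0, and 0÷4 = 0, so 5+0+0 = 5.
Wednesday + 5 ≡ Monday — that's 2360's doomsday.
In August the doomsday date is Aug 8.
Aug 21 is 13 days after Aug 8; 13 mod 7 = 6, so Monday + 6 = Sunday.

Sunday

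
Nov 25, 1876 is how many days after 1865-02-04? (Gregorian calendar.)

4312

Feb 4, 1865 → Feb 4, 1866: 365 days.
Feb 4, 1866 → Feb 4, 1867: 365 days.
Feb 4, 1867 → Feb 4, 1868: 365 days.
Feb 4, 1868 → Feb 4, 1869: 366 days (Feb 29, 1868 is in that span).
Feb 4, 1869 → Feb 4, 1870: 365 days.
Feb 4, 1870 → Feb 4, 1871: 365 days.
Feb 4, 1871 → Feb 4, 1872: 365 days.
Feb 4, 1872 → Feb 4, 1873: 366 days (Feb 29, 1872 is in that span).
Feb 4, 1873 → Feb 4, 1874: 365 days.
Feb 4, 1874 → Feb 4, 1875: 365 days.
Feb 4, 1875 → Feb 4, 1876: 365 days.
Feb 4, 1876 → Mar 4, 1876: 29 days (February has 29).
Mar 4, 1876 → Apr 4, 1876: 31 days (March has 31).
Apr 4, 1876 → May 4, 1876: 30 days (April has 30).
May 4, 1876 → Jun 4, 1876: 31 days (May has 31).
Jun 4, 1876 → Jul 4, 1876: 30 days (June has 30).
Jul 4, 1876 → Aug 4, 1876: 31 days (July has 31).
Aug 4, 1876 → Sep 4, 1876: 31 days (August has 31).
Sep 4, 1876 → Oct 4, 1876: 30 days (September has 30).
Oct 4, 1876 → Nov 4, 1876: 31 days (October has 31).
Nov 4, 1876 → Nov 25, 1876: 21 days.
Total: 4312 days.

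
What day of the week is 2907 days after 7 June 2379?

Jun 7, 2379 is a Thursday.
2907 mod 7 = 2, so 2907 days after a Thursday is Thursday + 2 = Saturday.

Saturday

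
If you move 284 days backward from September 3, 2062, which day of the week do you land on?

Sep 3, 2062 is a Sunday.
284 mod 7 = 4, so 284 days before a Sunday is Sunday − 4 = Wednesday.

Wednesday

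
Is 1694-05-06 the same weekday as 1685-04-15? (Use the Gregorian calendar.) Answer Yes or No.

From Apr 15, 1685 to May 6, 1694 is 3308 days.
3308 mod 7 = 4, so they are different weekdays.
(Apr 15, 1685 is a Sunday; May 6, 1694 is a Thursday.)

No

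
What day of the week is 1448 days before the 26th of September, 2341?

Saturday

Sep 26, 2341 is a Friday.
1448 mod 7 = 6, so 1448 days before a Friday is Friday − 6 = Saturday.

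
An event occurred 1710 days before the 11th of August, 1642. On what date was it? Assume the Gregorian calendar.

December 5, 1637

−365 (one year) → Aug 11, 1641 (1345 left).
−365 (one year) → Aug 11, 1640 (980 left).
−366 (one year; includes Feb 29, 1640) → Aug 11, 1639 (614 left).
−365 (one year) → Aug 11, 1638 (249 left).
−11 → Jul 31, 1638 (end of Jul, 31 days; 238 left).
−31 → Jun 30, 1638 (end of Jun, 30 days; 207 left).
−30 → May 31, 1638 (end of May, 31 days; 177 left).
−31 → Apr 30, 1638 (end of Apr, 30 days; 146 left).
−30 → Mar 31, 1638 (end of Mar, 31 days; 116 left).
−31 → Feb 28, 1638 (end of Feb, 28 days; 85 left).
−28 → Jan 31, 1638 (end of Jan, 31 days; 57 left).
−31 → Dec 31, 1637 (end of Dec, 31 days; 26 left).
−26 → Dec 5, 1637.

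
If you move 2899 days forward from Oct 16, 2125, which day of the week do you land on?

Oct 16, 2125 is a Tuesday.
2899 mod 7 = 1, so 2899 days after a Tuesday is Tuesday + 1 = Wednesday.

Wednesday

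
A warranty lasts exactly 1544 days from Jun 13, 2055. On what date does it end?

September 4, 2059

+366 (one year; includes Feb 29, 2056) → Jun 13, 2056 (1178 left).
+365 (one year) → Jun 13, 2057 (813 left).
+365 (one year) → Jun 13, 2058 (448 left).
+365 (one year) → Jun 13, 2059 (83 left).
Jun has 30 days: +18 → Jul 1, 2059 (65 left).
Jul has 31 days: +31 → Aug 1, 2059 (34 left).
Aug has 31 days: +31 → Sep 1, 2059 (3 left).
+3 → Sep 4, 2059.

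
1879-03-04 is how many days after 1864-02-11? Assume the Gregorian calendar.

Feb 11, 1864 → Feb 11, 1865: 366 days (Feb 29, 1864 is in that span).
Feb 11, 1865 → Feb 11, 1866: 365 days.
Feb 11, 1866 → Feb 11, 1867: 365 days.
Feb 11, 1867 → Feb 11, 1868: 365 days.
Feb 11, 1868 → Feb 11, 1869: 366 days (Feb 29, 1868 is in that span).
Feb 11, 1869 → Feb 11, 1870: 365 days.
Feb 11, 1870 → Feb 11, 1871: 365 days.
Feb 11, 1871 → Feb 11, 1872: 365 days.
Feb 11, 1872 → Feb 11, 1873: 366 days (Feb 29, 1872 is in that span).
Feb 11, 1873 → Feb 11, 1874: 365 days.
Feb 11, 1874 → Feb 11, 1875: 365 days.
Feb 11, 1875 → Feb 11, 1876: 365 days.
Feb 11, 1876 → Feb 11, 1877: 366 days (Feb 29, 1876 is in that span).
Feb 11, 1877 → Feb 11, 1878: 365 days.
Feb 11, 1878 → Mar 11, 1878: 28 days (February has 28).
Mar 11, 1878 → Apr 11, 1878: 31 days (March has 31).
Apr 11, 1878 → May 11, 1878: 30 days (April has 30).
May 11, 1878 → Jun 11, 1878: 31 days (May has 31).
Jun 11, 1878 → Jul 11, 1878: 30 days (June has 30).
Jul 11, 1878 → Aug 11, 1878: 31 days (July has 31).
Aug 11, 1878 → Sep 11, 1878: 31 days (August has 31).
Sep 11, 1878 → Oct 11, 1878: 30 days (September has 30).
Oct 11, 1878 → Nov 11, 1878: 31 days (October has 31).
Nov 11, 1878 → Dec 11, 1878: 30 days (November has 30).
Dec 11, 1878 → Jan 11, 1879: 31 days (December has 31).
Jan 11, 1879 → Feb 11, 1879: 31 days (January has 31).
Feb 11, 1879 → Mar 4, 1879: 21 days.
Total: 5500 days.

5500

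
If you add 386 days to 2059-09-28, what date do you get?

Sep has 30 days: +3 → Oct 1, 2059 (383 left).
Oct has 31 days: +31 → Nov 1, 2059 (352 left).
Nov has 30 days: +30 → Dec 1, 2059 (322 left).
Dec has 31 days: +31 → Jan 1, 2060 (291 left).
Jan has 31 days: +31 → Feb 1, 2060 (260 left).
Feb has 29 days: +29 → Mar 1, 2060 (231 left).
Mar has 31 days: +31 → Apr 1, 2060 (200 left).
Apr has 30 days: +30 → May 1, 2060 (170 left).
May has 31 days: +31 → Jun 1, 2060 (139 left).
Jun has 30 days: +30 → Jul 1, 2060 (109 left).
Jul has 31 days: +31 → Aug 1, 2060 (78 left).
Aug has 31 days: +31 → Sep 1, 2060 (47 left).
Sep has 30 days: +30 → Oct 1, 2060 (17 left).
+17 → Oct 18, 2060.

October 18, 2060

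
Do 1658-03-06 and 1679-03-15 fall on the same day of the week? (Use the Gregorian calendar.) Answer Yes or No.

Yes

From Mar 6, 1658 to Mar 15, 1679 is 7679 days.
7679 mod 7 = 0, so they are the same weekday.
(Mar 6, 1658 is a Wednesday; Mar 15, 1679 is a Wednesday.)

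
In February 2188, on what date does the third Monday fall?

February 18, 2188

February 1, 2188 is a Friday.
The first Monday is therefore February 4 (3 days later).
The third Monday is 4 + 2×7 = February 18.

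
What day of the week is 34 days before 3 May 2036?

Sunday

First find the weekday of May 3, 2036. Doomsday rule: the anchor day for the 2000s is Tuesday. For year 36: 36÷12 = 3 r 0, and 0÷4 = 0, so 3+0+0 = 3.
Tuesday + 3 ≡ Friday — that's 2036's doomsday.
In May the doomsday date is May 9.
May 3 is 6 days before May 9; 6 mod 7 = 6, so Friday − 6 = Saturday.
34 mod 7 = 6, so 34 days before a Saturday is Saturday − 6 = Sunday.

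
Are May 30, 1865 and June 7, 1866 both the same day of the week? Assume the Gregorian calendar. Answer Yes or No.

No

From May 30, 1865 to Jun 7, 1866 is 373 days.
373 mod 7 = 2, so they are different weekdays.
(May 30, 1865 is a Tuesday; Jun 7, 1866 is a Thursday.)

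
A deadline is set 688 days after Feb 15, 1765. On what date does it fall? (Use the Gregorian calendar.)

January 4, 1767

+365 (one year) → Feb 15, 1766 (323 left).
Feb has 28 days: +14 → Mar 1, 1766 (309 left).
Mar has 31 days: +31 → Apr 1, 1766 (278 left).
Apr has 30 days: +30 → May 1, 1766 (248 left).
May has 31 days: +31 → Jun 1, 1766 (217 left).
Jun has 30 days: +30 → Jul 1, 1766 (187 left).
Jul has 31 days: +31 → Aug 1, 1766 (156 left).
Aug has 31 days: +31 → Sep 1, 1766 (125 left).
Sep has 30 days: +30 → Oct 1, 1766 (95 left).
Oct has 31 days: +31 → Nov 1, 1766 (64 left).
Nov has 30 days: +30 → Dec 1, 1766 (34 left).
Dec has 31 days: +31 → Jan 1, 1767 (3 left).
+3 → Jan 4, 1767.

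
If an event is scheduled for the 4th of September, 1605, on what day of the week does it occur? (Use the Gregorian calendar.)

Doomsday rule: the anchor day for the 1600s is Tuesday. For year 05: 5÷12 = 0 r 5, and 5÷4 = 1, so 0+5+1 = 6.
Tuesday + 6 ≡ Monday — that's 1605's doomsday.
In September the doomsday date is Sep 5.
Sep 4 is 1 day before Sep 5; 1 mod 7 = 1, so Monday − 1 = Sunday.

Sunday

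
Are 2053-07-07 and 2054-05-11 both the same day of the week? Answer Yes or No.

Yes

From Jul 7, 2053 to May 11, 2054 is 308 days.
308 mod 7 = 0, so they are the same weekday.
(Jul 7, 2053 is a Monday; May 11, 2054 is a Monday.)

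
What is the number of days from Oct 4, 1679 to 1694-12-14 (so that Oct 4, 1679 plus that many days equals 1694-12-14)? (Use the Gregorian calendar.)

Oct 4, 1679 → Oct 4, 1680: 366 days (Feb 29, 1680 is in that span).
Oct 4, 1680 → Oct 4, 1681: 365 days.
Oct 4, 1681 → Oct 4, 1682: 365 days.
Oct 4, 1682 → Oct 4, 1683: 365 days.
Oct 4, 1683 → Oct 4, 1684: 366 days (Feb 29, 1684 is in that span).
Oct 4, 1684 → Oct 4, 1685: 365 days.
Oct 4, 1685 → Oct 4, 1686: 365 days.
Oct 4, 1686 → Oct 4, 1687: 365 days.
Oct 4, 1687 → Oct 4, 1688: 366 days (Feb 29, 1688 is in that span).
Oct 4, 1688 → Oct 4, 1689: 365 days.
Oct 4, 1689 → Oct 4, 1690: 365 days.
Oct 4, 1690 → Oct 4, 1691: 365 days.
Oct 4, 1691 → Oct 4, 1692: 366 days (Feb 29, 1692 is in that span).
Oct 4, 1692 → Oct 4, 1693: 365 days.
Oct 4, 1693 → Oct 4, 1694: 365 days.
Oct 4, 1694 → Nov 4, 1694: 31 days (October has 31).
Nov 4, 1694 → Dec 4, 1694: 30 days (November has 30).
Dec 4, 1694 → Dec 14, 1694: 10 days.
Total: 5550 days.

5550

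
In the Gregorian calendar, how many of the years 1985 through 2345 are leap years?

87

Multiples of 4 in [1985,2345]: 90.
Of those, multiples of 100: 4 (not leap unless ÷400).
Multiples of 400: 1.
Leap years = 90 − 4 + 1 = 87.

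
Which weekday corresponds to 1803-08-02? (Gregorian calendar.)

January 1, 1803 is a Saturday.
Jan 1, 1803 → Feb 1, 1803: 31 days (January has 31).
Feb 1, 1803 → Mar 1, 1803: 28 days (February has 28).
Mar 1, 1803 → Apr 1, 1803: 31 days (March has 31).
Apr 1, 1803 → May 1, 1803: 30 days (April has 30).
May 1, 1803 → Jun 1, 1803: 31 days (May has 31).
Jun 1, 1803 → Jul 1, 1803: 30 days (June has 30).
Jul 1, 1803 → Aug 1, 1803: 31 days (July has 31).
Aug 1, 1803 → Aug 2, 1803: 1 days.
Total: 213 days.
213 mod 7 = 3, so Saturday + 3 = Tuesday.

Tuesday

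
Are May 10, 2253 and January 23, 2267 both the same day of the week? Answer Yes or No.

From May 10, 2253 to Jan 23, 2267 is 5006 days.
5006 mod 7 = 1, so they are different weekdays.
(May 10, 2253 is a Tuesday; Jan 23, 2267 is a Wednesday.)

No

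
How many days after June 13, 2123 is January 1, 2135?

4220

Jun 13, 2123 → Jun 13, 2124: 366 days (Feb 29, 2124 is in that span).
Jun 13, 2124 → Jun 13, 2125: 365 days.
Jun 13, 2125 → Jun 13, 2126: 365 days.
Jun 13, 2126 → Jun 13, 2127: 365 days.
Jun 13, 2127 → Jun 13, 2128: 366 days (Feb 29, 2128 is in that span).
Jun 13, 2128 → Jun 13, 2129: 365 days.
Jun 13, 2129 → Jun 13, 2130: 365 days.
Jun 13, 2130 → Jun 13, 2131: 365 days.
Jun 13, 2131 → Jun 13, 2132: 366 days (Feb 29, 2132 is in that span).
Jun 13, 2132 → Jun 13, 2133: 365 days.
Jun 13, 2133 → Jun 13, 2134: 365 days.
Jun 13, 2134 → Jul 13, 2134: 30 days (June has 30).
Jul 13, 2134 → Aug 13, 2134: 31 days (July has 31).
Aug 13, 2134 → Sep 13, 2134: 31 days (August has 31).
Sep 13, 2134 → Oct 13, 2134: 30 days (September has 30).
Oct 13, 2134 → Nov 13, 2134: 31 days (October has 31).
Nov 13, 2134 → Dec 13, 2134: 30 days (November has 30).
Dec 13, 2134 → Jan 1, 2135: 19 days.
Total: 4220 days.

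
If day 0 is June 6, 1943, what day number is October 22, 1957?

Jun 6, 1943 → Jun 6, 1944: 366 days (Feb 29, 1944 is in that span).
Jun 6, 1944 → Jun 6, 1945: 365 days.
Jun 6, 1945 → Jun 6, 1946: 365 days.
Jun 6, 1946 → Jun 6, 1947: 365 days.
Jun 6, 1947 → Jun 6, 1948: 366 days (Feb 29, 1948 is in that span).
Jun 6, 1948 → Jun 6, 1949: 365 days.
Jun 6, 1949 → Jun 6, 1950: 365 days.
Jun 6, 1950 → Jun 6, 1951: 365 days.
Jun 6, 1951 → Jun 6, 1952: 366 days (Feb 29, 1952 is in that span).
Jun 6, 1952 → Jun 6, 1953: 365 days.
Jun 6, 1953 → Jun 6, 1954: 365 days.
Jun 6, 1954 → Jun 6, 1955: 365 days.
Jun 6, 1955 → Jun 6, 1956: 366 days (Feb 29, 1956 is in that span).
Jun 6, 1956 → Jun 6, 1957: 365 days.
Jun 6, 1957 → Jul 6, 1957: 30 days (June has 30).
Jul 6, 1957 → Aug 6, 1957: 31 days (July has 31).
Aug 6, 1957 → Sep 6, 1957: 31 days (August has 31).
Sep 6, 1957 → Oct 6, 1957: 30 days (September has 30).
Oct 6, 1957 → Oct 22, 1957: 16 days.
Total: 5252 days.

5252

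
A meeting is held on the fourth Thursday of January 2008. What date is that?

January 1, 2008 is a Tuesday.
The first Thursday is therefore January 3 (2 days later).
The fourth Thursday is 3 + 3×7 = January 24.

January 24, 2008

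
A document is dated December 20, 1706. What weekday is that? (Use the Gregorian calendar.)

Monday

Doomsday rule: the anchor day for the 1700s is Sunday. For year 06: 6÷12 = 0 r 6, and 6÷4 = 1, so 0+6+1 = 7.
Sunday + 7 ≡ Sunday — that's 1706's doomsday.
In December the doomsday date is Dec 12.
Dec 20 is 8 days after Dec 12; 8 mod 7 = 1, so Sunday + 1 = Monday.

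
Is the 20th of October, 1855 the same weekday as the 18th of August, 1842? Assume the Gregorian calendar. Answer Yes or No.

From Aug 18, 1842 to Oct 20, 1855 is 4811 days.
4811 mod 7 = 2, so they are different weekdays.
(Aug 18, 1842 is a Thursday; Oct 20, 1855 is a Saturday.)

No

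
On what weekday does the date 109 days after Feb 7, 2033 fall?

Feb 7, 2033 is a Monday.
109 mod 7 = 4, so 109 days after a Monday is Monday + 4 = Friday.

Friday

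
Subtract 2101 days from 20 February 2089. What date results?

−366 (one year; includes Feb 29, 2088) → Feb 20, 2088 (1735 left).
−365 (one year) → Feb 20, 2087 (1370 left).
−365 (one year) → Feb 20, 2086 (1005 left).
−365 (one year) → Feb 20, 2085 (640 left).
−366 (one year; includes Feb 29, 2084) → Feb 20, 2084 (274 left).
−20 → Jan 31, 2084 (end of Jan, 31 days; 254 left).
−31 → Dec 31, 2083 (end of Dec, 31 days; 223 left).
−31 → Nov 30, 2083 (end of Nov, 30 days; 192 left).
−30 → Oct 31, 2083 (end of Oct, 31 days; 162 left).
−31 → Sep 30, 2083 (end of Sep, 30 days; 131 left).
−30 → Aug 31, 2083 (end of Aug, 31 days; 101 left).
−31 → Jul 31, 2083 (end of Jul, 31 days; 70 left).
−31 → Jun 30, 2083 (end of Jun, 30 days; 39 left).
−30 → May 31, 2083 (end of May, 31 days; 9 left).
−9 → May 22, 2083.

May 22, 2083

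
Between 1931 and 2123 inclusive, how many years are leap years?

Multiples of 4 in [1931,2123]: 48.
Of those, multiples of 100: 2 (not leap unless ÷400).
Multiples of 400: 1.
Leap years = 48 − 2 + 1 = 47.

47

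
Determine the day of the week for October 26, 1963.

Saturday

Doomsday rule: the anchor day for the 1900s is Wednesday. For year 63: 63÷12 = 5 r 3, and 3÷4 = 0, so 5+3+0 = 8.
Wednesday + 8 ≡ Thursday — that's 1963's doomsday.
In October the doomsday date is Oct 10.
Oct 26 is 16 days after Oct 10; 16 mod 7 = 2, so Thursday + 2 = Saturday.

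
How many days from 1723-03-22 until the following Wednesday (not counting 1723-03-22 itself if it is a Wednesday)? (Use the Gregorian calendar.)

Mar 22, 1723 is a Monday.
From Monday to the next Wednesday is 2 days.

2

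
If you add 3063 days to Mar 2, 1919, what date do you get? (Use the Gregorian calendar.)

July 21, 1927

+366 (one year; includes Feb 29, 1920) → Mar 2, 1920 (2697 left).
+365 (one year) → Mar 2, 1921 (2332 left).
+365 (one year) → Mar 2, 1922 (1967 left).
+365 (one year) → Mar 2, 1923 (1602 left).
+366 (one year; includes Feb 29, 1924) → Mar 2, 1924 (1236 left).
+365 (one year) → Mar 2, 1925 (871 left).
+365 (one year) → Mar 2, 1926 (506 left).
+365 (one year) → Mar 2, 1927 (141 left).
Mar has 31 days: +30 → Apr 1, 1927 (111 left).
Apr has 30 days: +30 → May 1, 1927 (81 left).
May has 31 days: +31 → Jun 1, 1927 (50 left).
Jun has 30 days: +30 → Jul 1, 1927 (20 left).
+20 → Jul 21, 1927.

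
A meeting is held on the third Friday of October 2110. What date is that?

October 17, 2110

October 1, 2110 is a Wednesday.
The first Friday is therefore October 3 (2 days later).
The third Friday is 3 + 2×7 = October 17.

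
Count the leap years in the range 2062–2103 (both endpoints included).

9

Multiples of 4 in [2062,2103]: 10.
Of those, multiples of 100: 1 (not leap unless ÷400).
Multiples of 400: 0.
Leap years = 10 − 1 + 0 = 9.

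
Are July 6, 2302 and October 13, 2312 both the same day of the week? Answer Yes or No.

Yes

From Jul 6, 2302 to Oct 13, 2312 is 3752 days.
3752 mod 7 = 0, so they are the same weekday.
(Jul 6, 2302 is a Sunday; Oct 13, 2312 is a Sunday.)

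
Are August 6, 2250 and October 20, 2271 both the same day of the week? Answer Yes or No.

No

From Aug 6, 2250 to Oct 20, 2271 is 7745 days.
7745 mod 7 = 3, so they are different weekdays.
(Aug 6, 2250 is a Tuesday; Oct 20, 2271 is a Friday.)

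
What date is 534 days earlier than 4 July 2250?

−365 (one year) → Jul 4, 2249 (169 left).
−4 → Jun 30, 2249 (end of Jun, 30 days; 165 left).
−30 → May 31, 2249 (end of May, 31 days; 135 left).
−31 → Apr 30, 2249 (end of Apr, 30 days; 104 left).
−30 → Mar 31, 2249 (end of Mar, 31 days; 74 left).
−31 → Feb 28, 2249 (end of Feb, 28 days; 43 left).
−28 → Jan 31, 2249 (end of Jan, 31 days; 15 left).
−15 → Jan 16, 2249.

January 16, 2249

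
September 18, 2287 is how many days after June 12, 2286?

Jun 12, 2286 → Jun 12, 2287: 365 days.
Jun 12, 2287 → Jul 12, 2287: 30 days (June has 30).
Jul 12, 2287 → Aug 12, 2287: 31 days (July has 31).
Aug 12, 2287 → Sep 12, 2287: 31 days (August has 31).
Sep 12, 2287 → Sep 18, 2287: 6 days.
Total: 463 days.

463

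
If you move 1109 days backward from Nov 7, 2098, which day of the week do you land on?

Nov 7, 2098 is a Friday.
1109 mod 7 = 3, so 1109 days before a Friday is Friday − 3 = Tuesday.

Tuesday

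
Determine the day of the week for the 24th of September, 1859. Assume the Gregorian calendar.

Doomsday rule: the anchor day for the 1800s is Friday. For year 59: 59÷12 = 4 r 11, and 11÷4 = 2, so 4+11+2 = 17.
Friday + 17 ≡ Monday — that's 1859's doomsday.
In September the doomsday date is Sep 5.
Sep 24 is 19 days after Sep 5; 19 mod 7 = 5, so Monday + 5 = Saturday.

Saturday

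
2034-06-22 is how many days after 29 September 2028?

2092

Sep 29, 2028 → Sep 29, 2029: 365 days.
Sep 29, 2029 → Sep 29, 2030: 365 days.
Sep 29, 2030 → Sep 29, 2031: 365 days.
Sep 29, 2031 → Sep 29, 2032: 366 days (Feb 29, 2032 is in that span).
Sep 29, 2032 → Sep 29, 2033: 365 days.
Sep 29, 2033 → Oct 29, 2033: 30 days (September has 30).
Oct 29, 2033 → Nov 29, 2033: 31 days (October has 31).
Nov 29, 2033 → Dec 29, 2033: 30 days (November has 30).
Dec 29, 2033 → Jan 29, 2034: 31 days (December has 31).
Jan 29, 2034 → Feb 28, 2034: 30 days (January has 31).
Feb 28, 2034 → Mar 28, 2034: 28 days (February has 28).
Mar 28, 2034 → Apr 28, 2034: 31 days (March has 31).
Apr 28, 2034 → May 28, 2034: 30 days (April has 30).
May 28, 2034 → Jun 22, 2034: 25 days.
Total: 2092 days.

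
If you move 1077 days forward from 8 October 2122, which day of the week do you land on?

Oct 8, 2122 is a Thursday.
1077 mod 7 = 6, so 1077 days after a Thursday is Thursday + 6 = Wednesday.

Wednesday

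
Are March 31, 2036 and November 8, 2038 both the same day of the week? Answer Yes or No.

From Mar 31, 2036 to Nov 8, 2038 is 952 days.
952 mod 7 = 0, so they are the same weekday.
(Mar 31, 2036 is a Monday; Nov 8, 2038 is a Monday.)

Yes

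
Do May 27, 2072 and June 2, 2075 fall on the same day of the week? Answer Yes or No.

No

From May 27, 2072 to Jun 2, 2075 is 1101 days.
1101 mod 7 = 2, so they are different weekdays.
(May 27, 2072 is a Friday; Jun 2, 2075 is a Sunday.)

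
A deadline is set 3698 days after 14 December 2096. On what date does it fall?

+365 (one year) → Dec 14, 2097 (3333 left).
+365 (one year) → Dec 14, 2098 (2968 left).
+365 (one year) → Dec 14, 2099 (2603 left).
+365 (one year) → Dec 14, 2100 (2238 left).
+365 (one year) → Dec 14, 2101 (1873 left).
+365 (one year) → Dec 14, 2102 (1508 left).
+365 (one year) → Dec 14, 2103 (1143 left).
+366 (one year; includes Feb 29, 2104) → Dec 14, 2104 (777 left).
+365 (one year) → Dec 14, 2105 (412 left).
+365 (one year) → Dec 14, 2106 (47 left).
Dec has 31 days: +18 → Jan 1, 2107 (29 left).
+29 → Jan 30, 2107.

January 30, 2107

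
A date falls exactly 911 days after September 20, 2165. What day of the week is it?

Saturday

Sep 20, 2165 is a Friday.
911 mod 7 = 1, so 911 days after a Friday is Friday + 1 = Saturday.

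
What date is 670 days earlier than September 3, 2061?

−365 (one year) → Sep 3, 2060 (305 left).
−3 → Aug 31, 2060 (end of Aug, 31 days; 302 left).
−31 → Jul 31, 2060 (end of Jul, 31 days; 271 left).
−31 → Jun 30, 2060 (end of Jun, 30 days; 240 left).
−30 → May 31, 2060 (end of May, 31 days; 210 left).
−31 → Apr 30, 2060 (end of Apr, 30 days; 179 left).
−30 → Mar 31, 2060 (end of Mar, 31 days; 149 left).
−31 → Feb 29, 2060 (end of Feb, 29 days; 118 left).
−29 → Jan 31, 2060 (end of Jan, 31 days; 89 left).
−31 → Dec 31, 2059 (end of Dec, 31 days; 58 left).
−31 → Nov 30, 2059 (end of Nov, 30 days; 27 left).
−27 → Nov 3, 2059.

November 3, 2059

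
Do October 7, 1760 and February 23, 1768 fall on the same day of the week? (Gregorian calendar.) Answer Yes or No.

Yes

From Oct 7, 1760 to Feb 23, 1768 is 2695 days.
2695 mod 7 = 0, so they are the same weekday.
(Oct 7, 1760 is a Tuesday; Feb 23, 1768 is a Tuesday.)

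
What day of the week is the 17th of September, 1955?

January 1, 1955 is a Saturday.
Jan 1, 1955 → Feb 1, 1955: 31 days (January has 31).
Feb 1, 1955 → Mar 1, 1955: 28 days (February has 28).
Mar 1, 1955 → Apr 1, 1955: 31 days (March has 31).
Apr 1, 1955 → May 1, 1955: 30 days (April has 30).
May 1, 1955 → Jun 1, 1955: 31 days (May has 31).
Jun 1, 1955 → Jul 1, 1955: 30 days (June has 30).
Jul 1, 1955 → Aug 1, 1955: 31 days (July has 31).
Aug 1, 1955 → Sep 1, 1955: 31 days (August has 31).
Sep 1, 1955 → Sep 17, 1955: 16 days.
Total: 259 days.
259 mod 7 = 0, so Saturday + 0 = Saturday.

Saturday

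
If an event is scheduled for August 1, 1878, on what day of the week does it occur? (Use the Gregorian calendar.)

Doomsday rule: the anchor day for the 1800s is Friday. For year 78: 78÷12 = 6 r 6, and 6÷4 = 1, so 6+6+1 = 13.
Friday + 13 ≡ Thursday — that's 1878's doomsday.
In August the doomsday date is Aug 8.
Aug 1 is 7 days before Aug 8; 7 mod 7 = 0, so Thursday − 0 = Thursday.

Thursday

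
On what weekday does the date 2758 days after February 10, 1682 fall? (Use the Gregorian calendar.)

First find the weekday of Feb 10, 1682. Doomsday rule: the anchor day for the 1600s is Tuesday. For year 82: 82÷12 = 6 r 10, and 10÷4 = 2, so 6+10+2 = 18.
Tuesday + 18 ≡ Saturday — that's 1682's doomsday.
In February the doomsday date is Feb 28 (1682 is not a leap year).
Feb 10 is 18 days before Feb 28; 18 mod 7 = 4, so Saturday − 4 = Tuesday.
2758 mod 7 = 0, so 2758 days after a Tuesday is Tuesday + 0 = Tuesday.

Tuesday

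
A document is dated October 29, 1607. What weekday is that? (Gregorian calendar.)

Monday

Doomsday rule: the anchor day for the 1600s is Tuesday. For year 07: 7÷12 = 0 r 7, and 7÷4 = 1, so 0+7+1 = 8.
Tuesday + 8 ≡ Wednesday — that's 1607's doomsday.
In October the doomsday date is Oct 10.
Oct 29 is 19 days after Oct 10; 19 mod 7 = 5, so Wednesday + 5 = Monday.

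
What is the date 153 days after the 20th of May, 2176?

May has 31 days: +12 → Jun 1, 2176 (141 left).
Jun has 30 days: +30 → Jul 1, 2176 (111 left).
Jul has 31 days: +31 → Aug 1, 2176 (80 left).
Aug has 31 days: +31 → Sep 1, 2176 (49 left).
Sep has 30 days: +30 → Oct 1, 2176 (19 left).
+19 → Oct 20, 2176.

October 20, 2176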